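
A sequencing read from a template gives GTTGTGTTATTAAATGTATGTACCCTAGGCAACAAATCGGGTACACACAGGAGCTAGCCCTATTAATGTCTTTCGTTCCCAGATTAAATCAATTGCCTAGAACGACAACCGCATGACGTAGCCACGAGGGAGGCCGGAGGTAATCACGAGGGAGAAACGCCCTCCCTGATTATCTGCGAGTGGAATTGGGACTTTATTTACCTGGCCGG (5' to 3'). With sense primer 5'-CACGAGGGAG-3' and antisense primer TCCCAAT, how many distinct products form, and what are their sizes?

Two products: 69 bp, 47 bp

The forward primer CACGAGGGAG matches the top strand at positions 123–132, 145–154.
The reverse primer's reverse complement is ATTGGGA, matching at positions 185–191.
Each forward site pairs with the reverse site to give a product ending at position 191: sizes 69, 47 bp.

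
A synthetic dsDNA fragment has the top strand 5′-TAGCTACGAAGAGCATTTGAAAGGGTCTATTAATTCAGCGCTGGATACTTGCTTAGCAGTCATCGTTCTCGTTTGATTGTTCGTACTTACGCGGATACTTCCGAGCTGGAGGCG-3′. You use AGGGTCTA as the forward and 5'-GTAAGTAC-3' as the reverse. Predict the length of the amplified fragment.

Forward primer AGGGTCTA is found on the top strand at positions 22–29.
Taking the reverse complement of GTAAGTAC gives GTACTTAC, found at positions 83–90 on the template; the primer anneals here to the top strand with its 3' end pointing upstream.
Amplicon spans positions 22–90: 69 bp.

69 bp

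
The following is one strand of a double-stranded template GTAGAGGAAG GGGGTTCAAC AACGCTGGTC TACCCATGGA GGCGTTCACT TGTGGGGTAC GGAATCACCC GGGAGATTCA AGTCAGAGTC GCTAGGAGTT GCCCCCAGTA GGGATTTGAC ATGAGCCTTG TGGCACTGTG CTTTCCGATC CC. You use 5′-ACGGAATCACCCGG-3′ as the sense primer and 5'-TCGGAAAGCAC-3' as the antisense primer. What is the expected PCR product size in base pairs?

90 bp

Forward primer ACGGAATCACCCGG is found on the top strand at positions 59–72.
The reverse primer's reverse complement is GTGCTTTCCGA, which matches the template at positions 138–148.
Product length = (reverse-primer end) − (forward-primer start) + 1 = 148 − 59 + 1 = 90 bp.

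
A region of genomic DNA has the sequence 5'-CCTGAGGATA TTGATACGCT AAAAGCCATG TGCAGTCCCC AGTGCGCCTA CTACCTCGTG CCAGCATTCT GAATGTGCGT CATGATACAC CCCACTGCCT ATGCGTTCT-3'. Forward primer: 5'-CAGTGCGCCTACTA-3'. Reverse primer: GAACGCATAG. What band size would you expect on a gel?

Scanning the template, CAGTGCGCCTACTA occurs at positions 40–53; this primer anneals to the bottom strand there with its 3' end pointing downstream.
Taking the reverse complement of GAACGCATAG gives CTATGCGTTC, found at positions 99–108 on the template; the primer anneals here to the top strand with its 3' end pointing upstream.
The product runs from position 40 to position 108, so its length is 108 − 40 + 1 = 69 bp.

69 bp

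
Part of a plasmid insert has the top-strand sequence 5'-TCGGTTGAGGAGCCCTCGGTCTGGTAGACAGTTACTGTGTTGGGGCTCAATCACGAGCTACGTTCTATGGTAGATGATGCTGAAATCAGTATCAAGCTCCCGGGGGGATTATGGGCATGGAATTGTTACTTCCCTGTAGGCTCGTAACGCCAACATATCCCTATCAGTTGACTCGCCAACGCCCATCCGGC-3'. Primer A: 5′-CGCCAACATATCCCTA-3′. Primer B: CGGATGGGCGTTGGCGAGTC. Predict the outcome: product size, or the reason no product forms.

Yes — a 42 bp product.

Primer A (CGCCAACATATCCCTA) matches the top strand at positions 148–163; it acts as a forward primer.
Primer B's reverse complement is GACTCGCCAACGCCCATCCG, matching the top strand at positions 170–189; it acts as a reverse primer.
The 3' ends face each other across positions 148–189, giving a 42 bp product.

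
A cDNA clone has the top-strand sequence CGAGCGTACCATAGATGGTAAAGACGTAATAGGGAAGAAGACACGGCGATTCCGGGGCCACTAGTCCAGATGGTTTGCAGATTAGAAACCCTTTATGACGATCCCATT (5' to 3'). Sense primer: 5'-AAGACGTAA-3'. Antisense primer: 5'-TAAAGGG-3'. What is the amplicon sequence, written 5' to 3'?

The forward primer matches the template at positions 21–29.
The reverse primer's reverse complement is CCCTTTA, which matches the template at positions 89–95.
The product is the template from position 21 through 95 (75 bp).

5'-AAGACGTAATAGGGAAGAAGACACGGCGATTCCGGGGCCACTAGTCCAGATGGTTTGCAGATTAGAAACCCTTTA-3'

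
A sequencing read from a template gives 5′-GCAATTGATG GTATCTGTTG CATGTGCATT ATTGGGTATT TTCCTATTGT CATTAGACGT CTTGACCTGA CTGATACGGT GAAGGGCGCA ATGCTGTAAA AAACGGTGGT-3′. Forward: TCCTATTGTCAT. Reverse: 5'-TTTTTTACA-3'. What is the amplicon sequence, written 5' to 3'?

5'-TCCTATTGTCATTAGACGTCTTGACCTGACTGATACGGTGAAGGGCGCAATGCTGTAAAAAA-3'

Forward primer TCCTATTGTCAT is found on the top strand at positions 42–53.
The reverse primer's reverse complement is TGTAAAAAA, which matches the template at positions 95–103.
The product is the template from position 42 through 103 (62 bp).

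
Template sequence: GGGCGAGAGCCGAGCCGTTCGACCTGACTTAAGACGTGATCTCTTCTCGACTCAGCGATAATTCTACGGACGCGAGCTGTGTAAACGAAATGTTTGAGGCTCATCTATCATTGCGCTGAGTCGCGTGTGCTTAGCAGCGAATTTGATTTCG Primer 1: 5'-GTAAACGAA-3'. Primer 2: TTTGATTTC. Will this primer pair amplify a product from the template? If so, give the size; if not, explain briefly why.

Primer 1 (GTAAACGAA) matches the top strand at positions 81–89 (3' end points downstream).
Primer 2 (TTTGATTTC) also matches the top strand directly, at positions 142–150 — its reverse complement GAAATCAAA is not present.
Both primers anneal to the bottom strand with 3' ends pointing the same way, so neither can prime synthesis back toward the other.

No product — both primers anneal to the same strand and extend in the same direction.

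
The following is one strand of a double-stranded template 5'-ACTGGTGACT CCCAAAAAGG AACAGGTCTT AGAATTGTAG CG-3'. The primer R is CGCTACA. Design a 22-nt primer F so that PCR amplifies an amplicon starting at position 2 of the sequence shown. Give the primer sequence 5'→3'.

The reverse primer's reverse complement TGTAGCG matches the template at positions 36–42; the product starts at position 2.
The forward primer is identical to the top strand over positions 2–23: CTGGTGACTCCCAAAAAGGAAC.

5'-CTGGTGACTCCCAAAAAGGAAC-3'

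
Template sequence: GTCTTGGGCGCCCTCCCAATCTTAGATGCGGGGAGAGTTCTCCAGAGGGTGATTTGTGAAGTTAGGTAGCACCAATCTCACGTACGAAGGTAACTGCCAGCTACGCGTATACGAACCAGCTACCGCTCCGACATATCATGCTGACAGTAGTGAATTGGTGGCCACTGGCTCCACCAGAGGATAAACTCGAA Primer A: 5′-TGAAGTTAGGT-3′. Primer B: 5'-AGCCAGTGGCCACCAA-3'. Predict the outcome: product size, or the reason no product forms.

Yes — a 114 bp product.

Primer A (TGAAGTTAGGT) matches the top strand at positions 57–67; it acts as a forward primer.
Primer B's reverse complement is TTGGTGGCCACTGGCT, matching the top strand at positions 155–170; it acts as a reverse primer.
The 3' ends face each other across positions 57–170, giving a 114 bp product.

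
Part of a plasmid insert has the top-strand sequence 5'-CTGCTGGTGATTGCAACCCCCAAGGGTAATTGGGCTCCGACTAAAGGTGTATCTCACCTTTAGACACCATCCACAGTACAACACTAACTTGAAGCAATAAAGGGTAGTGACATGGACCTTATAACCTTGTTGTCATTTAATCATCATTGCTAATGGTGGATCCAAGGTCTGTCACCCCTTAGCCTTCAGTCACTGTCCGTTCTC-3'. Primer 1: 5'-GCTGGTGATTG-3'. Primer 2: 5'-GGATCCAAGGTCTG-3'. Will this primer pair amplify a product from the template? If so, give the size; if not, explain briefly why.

No product — both primers anneal to the same strand and extend in the same direction.

Primer 1 (GCTGGTGATTG) matches the top strand at positions 3–13 (3' end points downstream).
Primer 2 (GGATCCAAGGTCTG) also matches the top strand directly, at positions 158–171 — its reverse complement CAGACCTTGGATCC is not present.
Both primers anneal to the bottom strand with 3' ends pointing the same way, so neither can prime synthesis back toward the other.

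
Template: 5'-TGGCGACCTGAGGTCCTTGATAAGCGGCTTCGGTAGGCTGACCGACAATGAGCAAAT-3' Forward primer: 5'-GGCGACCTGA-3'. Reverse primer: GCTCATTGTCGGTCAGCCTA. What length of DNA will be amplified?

The forward primer matches the template at positions 2–11.
Taking the reverse complement of GCTCATTGTCGGTCAGCCTA gives TAGGCTGACCGACAATGAGC, found at positions 34–53 on the template; the primer anneals here to the top strand with its 3' end pointing upstream.
The product runs from position 2 to position 53, so its length is 53 − 2 + 1 = 52 bp.

52 bp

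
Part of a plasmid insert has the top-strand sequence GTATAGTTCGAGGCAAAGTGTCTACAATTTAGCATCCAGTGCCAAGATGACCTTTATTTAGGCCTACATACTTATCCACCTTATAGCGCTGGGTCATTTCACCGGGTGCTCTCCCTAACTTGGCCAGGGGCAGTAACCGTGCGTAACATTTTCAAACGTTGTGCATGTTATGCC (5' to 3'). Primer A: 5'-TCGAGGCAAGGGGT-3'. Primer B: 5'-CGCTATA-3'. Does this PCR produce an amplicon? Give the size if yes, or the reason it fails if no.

No product — primer A has no binding site in the template.

Primer A (TCGAGGCAAGGGGT) does not match the top strand, and its reverse complement ACCCCTTGCCTCGA does not match either.
With no annealing site for primer A, no amplification occurs.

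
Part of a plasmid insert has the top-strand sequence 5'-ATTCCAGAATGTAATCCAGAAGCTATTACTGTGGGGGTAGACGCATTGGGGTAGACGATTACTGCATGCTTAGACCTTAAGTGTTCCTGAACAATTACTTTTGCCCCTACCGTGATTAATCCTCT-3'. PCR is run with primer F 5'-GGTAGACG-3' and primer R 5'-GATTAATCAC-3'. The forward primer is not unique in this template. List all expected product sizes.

The forward primer GGTAGACG matches the top strand at positions 36–43, 50–57.
The reverse primer's reverse complement is GTGATTAATC, matching at positions 112–121.
Each forward site pairs with the reverse site to give a product ending at position 121: sizes 86, 72 bp.

86 bp, 72 bp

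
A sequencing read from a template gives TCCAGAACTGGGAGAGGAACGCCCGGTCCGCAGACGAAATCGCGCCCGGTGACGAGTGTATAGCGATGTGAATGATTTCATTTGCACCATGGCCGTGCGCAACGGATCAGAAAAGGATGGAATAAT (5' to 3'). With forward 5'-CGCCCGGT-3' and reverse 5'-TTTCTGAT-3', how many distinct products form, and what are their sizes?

Two products: 94 bp, 71 bp

The forward primer CGCCCGGT matches the top strand at positions 20–27, 43–50.
The reverse primer's reverse complement is ATCAGAAA, matching at positions 106–113.
Each forward site pairs with the reverse site to give a product ending at position 113: sizes 94, 71 bp.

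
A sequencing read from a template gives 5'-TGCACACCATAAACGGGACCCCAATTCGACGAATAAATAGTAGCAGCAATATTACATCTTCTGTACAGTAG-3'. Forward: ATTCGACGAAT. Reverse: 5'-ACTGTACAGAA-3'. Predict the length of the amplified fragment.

Forward primer ATTCGACGAAT is found on the top strand at positions 24–34.
Taking the reverse complement of ACTGTACAGAA gives TTCTGTACAGT, found at positions 59–69 on the template; the primer anneals here to the top strand with its 3' end pointing upstream.
The product runs from position 24 to position 69, so its length is 69 − 24 + 1 = 46 bp.

46 bp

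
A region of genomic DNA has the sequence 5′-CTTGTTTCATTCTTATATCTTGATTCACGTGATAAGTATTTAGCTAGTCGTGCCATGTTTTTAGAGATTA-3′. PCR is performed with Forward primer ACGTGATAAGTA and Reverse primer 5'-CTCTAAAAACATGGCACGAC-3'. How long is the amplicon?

40 bp

Forward primer ACGTGATAAGTA is found on the top strand at positions 27–38.
The reverse primer's reverse complement is GTCGTGCCATGTTTTTAGAG, which matches the template at positions 47–66.
The product runs from position 27 to position 66, so its length is 66 − 27 + 1 = 40 bp.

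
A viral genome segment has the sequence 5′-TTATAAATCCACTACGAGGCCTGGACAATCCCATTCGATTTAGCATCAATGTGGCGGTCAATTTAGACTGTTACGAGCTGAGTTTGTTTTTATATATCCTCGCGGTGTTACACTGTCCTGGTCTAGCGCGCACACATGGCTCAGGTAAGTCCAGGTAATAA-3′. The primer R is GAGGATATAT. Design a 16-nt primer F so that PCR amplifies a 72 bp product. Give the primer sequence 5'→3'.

5'-CCCATTCGATTTAGCA-3'

The reverse primer's reverse complement ATATATCCTC matches the template at positions 92–101, so the product ends at position 101.
A 72 bp product then starts at position 101 − 72 + 1 = 30.
The forward primer is identical to the top strand there: CCCATTCGATTTAGCA.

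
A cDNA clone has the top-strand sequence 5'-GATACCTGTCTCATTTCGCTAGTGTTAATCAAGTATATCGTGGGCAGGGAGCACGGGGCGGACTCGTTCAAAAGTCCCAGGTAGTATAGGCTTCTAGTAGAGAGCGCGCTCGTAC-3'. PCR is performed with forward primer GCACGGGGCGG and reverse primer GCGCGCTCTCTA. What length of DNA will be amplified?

59 bp

Scanning the template, GCACGGGGCGG occurs at positions 51–61; this primer anneals to the bottom strand there with its 3' end pointing downstream.
Reverse complement of the reverse primer: TAGAGAGCGCGC. This occurs on the top strand at positions 98–109.
Product length = (reverse-primer end) − (forward-primer start) + 1 = 109 − 51 + 1 = 59 bp.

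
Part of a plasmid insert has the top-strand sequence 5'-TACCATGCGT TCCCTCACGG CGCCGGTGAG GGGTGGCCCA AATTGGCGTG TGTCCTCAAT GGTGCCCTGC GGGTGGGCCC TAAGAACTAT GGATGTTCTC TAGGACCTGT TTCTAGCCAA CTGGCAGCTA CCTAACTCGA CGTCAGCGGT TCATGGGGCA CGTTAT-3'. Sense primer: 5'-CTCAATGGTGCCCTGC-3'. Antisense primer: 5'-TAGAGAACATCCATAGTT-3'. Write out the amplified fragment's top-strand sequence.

Scanning the template, CTCAATGGTGCCCTGC occurs at positions 55–70; this primer anneals to the bottom strand there with its 3' end pointing downstream.
Taking the reverse complement of TAGAGAACATCCATAGTT gives AACTATGGATGTTCTCTA, found at positions 85–102 on the template; the primer anneals here to the top strand with its 3' end pointing upstream.
The product is the template from position 55 through 102 (48 bp).

5'-CTCAATGGTGCCCTGCGGGTGGGCCCTAAGAACTATGGATGTTCTCTA-3'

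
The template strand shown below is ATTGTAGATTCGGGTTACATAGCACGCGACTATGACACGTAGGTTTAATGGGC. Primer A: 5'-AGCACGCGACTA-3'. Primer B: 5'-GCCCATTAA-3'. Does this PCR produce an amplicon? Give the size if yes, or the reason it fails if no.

Primer A (AGCACGCGACTA) matches the top strand at positions 21–32; it acts as a forward primer.
Primer B's reverse complement is TTAATGGGC, matching the top strand at positions 45–53; it acts as a reverse primer.
The 3' ends face each other across positions 21–53, giving a 33 bp product.

Yes — a 33 bp product.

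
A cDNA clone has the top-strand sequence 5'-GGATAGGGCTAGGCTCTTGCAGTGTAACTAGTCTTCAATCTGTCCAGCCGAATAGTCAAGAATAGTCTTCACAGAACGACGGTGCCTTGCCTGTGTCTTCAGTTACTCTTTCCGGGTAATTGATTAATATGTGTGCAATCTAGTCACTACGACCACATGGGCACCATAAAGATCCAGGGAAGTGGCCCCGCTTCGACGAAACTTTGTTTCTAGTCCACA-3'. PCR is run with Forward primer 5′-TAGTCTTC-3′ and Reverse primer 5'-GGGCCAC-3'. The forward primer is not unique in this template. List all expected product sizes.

The forward primer TAGTCTTC matches the top strand at positions 29–36, 63–70.
The reverse primer's reverse complement is GTGGCCC, matching at positions 182–188.
Each forward site pairs with the reverse site to give a product ending at position 188: sizes 160, 126 bp.

160 bp, 126 bp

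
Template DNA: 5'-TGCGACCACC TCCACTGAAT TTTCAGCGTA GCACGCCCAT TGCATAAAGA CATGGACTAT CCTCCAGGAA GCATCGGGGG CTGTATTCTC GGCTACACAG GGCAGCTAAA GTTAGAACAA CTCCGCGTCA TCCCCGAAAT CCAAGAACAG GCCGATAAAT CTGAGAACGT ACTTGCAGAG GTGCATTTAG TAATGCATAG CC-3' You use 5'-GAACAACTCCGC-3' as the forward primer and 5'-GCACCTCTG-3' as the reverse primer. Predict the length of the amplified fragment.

Forward primer GAACAACTCCGC is found on the top strand at positions 115–126.
The reverse primer's reverse complement is CAGAGGTGC, which matches the template at positions 176–184.
Product length = (reverse-primer end) − (forward-primer start) + 1 = 184 − 115 + 1 = 70 bp.

70 bp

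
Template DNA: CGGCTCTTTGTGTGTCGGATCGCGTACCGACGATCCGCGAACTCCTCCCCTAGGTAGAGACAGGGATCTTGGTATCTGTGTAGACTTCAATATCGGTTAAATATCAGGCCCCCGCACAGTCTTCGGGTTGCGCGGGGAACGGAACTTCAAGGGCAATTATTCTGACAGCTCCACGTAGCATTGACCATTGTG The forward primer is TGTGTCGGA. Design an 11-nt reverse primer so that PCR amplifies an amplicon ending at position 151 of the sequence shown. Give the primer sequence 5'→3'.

The forward primer binds at positions 11–19; the product's 3' end on the top strand is position 151.
The reverse primer anneals to the top strand over positions 141–151, i.e. to GGAACTTCAAG.
Its sequence written 5'→3' is the reverse complement: CTTGAAGTTCC.

5'-CTTGAAGTTCC-3'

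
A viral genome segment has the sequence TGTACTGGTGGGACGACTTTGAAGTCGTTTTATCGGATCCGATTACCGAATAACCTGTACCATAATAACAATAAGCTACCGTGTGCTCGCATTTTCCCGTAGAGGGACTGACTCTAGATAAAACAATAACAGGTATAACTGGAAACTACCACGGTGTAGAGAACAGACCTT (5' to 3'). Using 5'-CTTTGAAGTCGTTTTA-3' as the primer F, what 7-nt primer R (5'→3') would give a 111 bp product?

5'-ATTGTTT-3'

The forward primer binds at positions 17–32, so a 111 bp product ends at position 17 + 111 − 1 = 127.
The reverse primer anneals to the top strand over positions 121–127, i.e. to AAACAAT.
Its sequence written 5'→3' is the reverse complement: ATTGTTT.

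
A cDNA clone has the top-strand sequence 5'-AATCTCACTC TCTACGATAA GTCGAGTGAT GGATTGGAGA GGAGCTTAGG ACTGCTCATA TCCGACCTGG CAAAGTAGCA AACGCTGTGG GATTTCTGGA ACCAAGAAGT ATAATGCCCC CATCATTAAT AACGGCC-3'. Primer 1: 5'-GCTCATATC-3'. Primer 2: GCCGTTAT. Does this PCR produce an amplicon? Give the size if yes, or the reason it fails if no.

Primer 1 (GCTCATATC) matches the top strand at positions 54–62; it acts as a forward primer.
Primer 2's reverse complement is ATAACGGC, matching the top strand at positions 129–136; it acts as a reverse primer.
The 3' ends face each other across positions 54–136, giving an 83 bp product.

Yes — an 83 bp product.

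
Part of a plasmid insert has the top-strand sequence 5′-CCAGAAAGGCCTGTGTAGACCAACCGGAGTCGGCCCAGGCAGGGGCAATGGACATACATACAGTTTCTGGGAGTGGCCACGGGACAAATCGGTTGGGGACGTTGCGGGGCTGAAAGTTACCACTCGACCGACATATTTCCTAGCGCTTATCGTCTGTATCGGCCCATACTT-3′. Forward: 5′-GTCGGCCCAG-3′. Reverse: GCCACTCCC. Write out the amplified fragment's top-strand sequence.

5'-GTCGGCCCAGGCAGGGGCAATGGACATACATACAGTTTCTGGGAGTGGC-3'

The forward primer matches the template at positions 29–38.
Reverse complement of the reverse primer: GGGAGTGGC. This occurs on the top strand at positions 69–77.
The product is the template from position 29 through 77 (49 bp).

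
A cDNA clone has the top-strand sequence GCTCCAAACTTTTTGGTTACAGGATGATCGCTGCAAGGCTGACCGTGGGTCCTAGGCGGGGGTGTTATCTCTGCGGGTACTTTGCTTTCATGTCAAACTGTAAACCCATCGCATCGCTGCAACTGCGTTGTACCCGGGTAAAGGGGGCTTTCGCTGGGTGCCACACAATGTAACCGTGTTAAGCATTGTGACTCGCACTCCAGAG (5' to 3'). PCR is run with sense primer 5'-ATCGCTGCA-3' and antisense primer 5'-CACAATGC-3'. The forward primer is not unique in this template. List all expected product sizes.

164 bp, 78 bp

The forward primer ATCGCTGCA matches the top strand at positions 27–35, 113–121.
The reverse primer's reverse complement is GCATTGTG, matching at positions 183–190.
Each forward site pairs with the reverse site to give a product ending at position 190: sizes 164, 78 bp.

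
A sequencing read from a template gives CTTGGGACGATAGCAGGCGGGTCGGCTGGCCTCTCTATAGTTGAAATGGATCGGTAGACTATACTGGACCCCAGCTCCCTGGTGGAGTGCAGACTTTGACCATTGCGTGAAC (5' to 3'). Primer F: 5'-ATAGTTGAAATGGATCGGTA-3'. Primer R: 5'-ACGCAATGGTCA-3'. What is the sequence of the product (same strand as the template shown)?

5'-ATAGTTGAAATGGATCGGTAGACTATACTGGACCCCAGCTCCCTGGTGGAGTGCAGACTTTGACCATTGCGT-3'

Forward primer ATAGTTGAAATGGATCGGTA is found on the top strand at positions 37–56.
Reverse complement of the reverse primer: TGACCATTGCGT. This occurs on the top strand at positions 97–108.
The product is the template from position 37 through 108 (72 bp).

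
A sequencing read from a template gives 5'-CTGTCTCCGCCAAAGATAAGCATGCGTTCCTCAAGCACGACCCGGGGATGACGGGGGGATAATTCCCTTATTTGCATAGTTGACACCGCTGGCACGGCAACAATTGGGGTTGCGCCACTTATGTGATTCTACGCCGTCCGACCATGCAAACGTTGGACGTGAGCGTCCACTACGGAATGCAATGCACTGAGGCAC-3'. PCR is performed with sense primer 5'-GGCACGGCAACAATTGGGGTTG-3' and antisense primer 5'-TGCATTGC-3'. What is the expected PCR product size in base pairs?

96 bp

Forward primer GGCACGGCAACAATTGGGGTTG is found on the top strand at positions 91–112.
Reverse complement of the reverse primer: GCAATGCA. This occurs on the top strand at positions 179–186.
The product runs from position 91 to position 186, so its length is 186 − 91 + 1 = 96 bp.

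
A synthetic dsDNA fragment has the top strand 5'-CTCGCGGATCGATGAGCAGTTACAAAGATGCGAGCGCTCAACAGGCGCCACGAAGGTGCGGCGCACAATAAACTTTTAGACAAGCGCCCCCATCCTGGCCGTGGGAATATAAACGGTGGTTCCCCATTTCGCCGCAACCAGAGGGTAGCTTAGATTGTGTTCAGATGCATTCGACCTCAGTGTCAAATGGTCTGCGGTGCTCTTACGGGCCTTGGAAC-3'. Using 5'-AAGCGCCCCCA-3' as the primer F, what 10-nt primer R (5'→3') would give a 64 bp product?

The forward primer binds at positions 82–92, so a 64 bp product ends at position 82 + 64 − 1 = 145.
The reverse primer anneals to the top strand over positions 136–145, i.e. to AACCAGAGGG.
Its sequence written 5'→3' is the reverse complement: CCCTCTGGTT.

5'-CCCTCTGGTT-3'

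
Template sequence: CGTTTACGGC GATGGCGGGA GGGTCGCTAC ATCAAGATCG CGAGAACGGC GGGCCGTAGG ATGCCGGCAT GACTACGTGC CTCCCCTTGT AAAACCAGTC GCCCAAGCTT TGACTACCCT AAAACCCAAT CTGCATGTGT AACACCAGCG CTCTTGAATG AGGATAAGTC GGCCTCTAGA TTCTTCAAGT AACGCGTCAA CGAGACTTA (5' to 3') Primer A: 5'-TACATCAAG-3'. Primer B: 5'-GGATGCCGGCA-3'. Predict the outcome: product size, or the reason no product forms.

Primer A (TACATCAAG) matches the top strand at positions 28–36 (3' end points downstream).
Primer B (GGATGCCGGCA) also matches the top strand directly, at positions 59–69 — its reverse complement TGCCGGCATCC is not present.
Both primers anneal to the bottom strand with 3' ends pointing the same way, so neither can prime synthesis back toward the other.

No product — both primers anneal to the same strand and extend in the same direction.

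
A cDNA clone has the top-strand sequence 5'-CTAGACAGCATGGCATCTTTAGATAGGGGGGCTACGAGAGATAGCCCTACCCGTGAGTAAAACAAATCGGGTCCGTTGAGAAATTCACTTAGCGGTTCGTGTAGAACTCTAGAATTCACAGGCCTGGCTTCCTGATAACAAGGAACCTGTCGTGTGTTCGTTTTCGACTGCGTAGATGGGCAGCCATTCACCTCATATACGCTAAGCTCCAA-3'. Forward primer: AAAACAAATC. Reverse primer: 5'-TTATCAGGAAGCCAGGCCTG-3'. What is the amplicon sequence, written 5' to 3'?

5'-AAAACAAATCGGGTCCGTTGAGAAATTCACTTAGCGGTTCGTGTAGAACTCTAGAATTCACAGGCCTGGCTTCCTGATAA-3'

Forward primer AAAACAAATC is found on the top strand at positions 59–68.
Reverse complement of the reverse primer: CAGGCCTGGCTTCCTGATAA. This occurs on the top strand at positions 119–138.
The product is the template from position 59 through 138 (80 bp).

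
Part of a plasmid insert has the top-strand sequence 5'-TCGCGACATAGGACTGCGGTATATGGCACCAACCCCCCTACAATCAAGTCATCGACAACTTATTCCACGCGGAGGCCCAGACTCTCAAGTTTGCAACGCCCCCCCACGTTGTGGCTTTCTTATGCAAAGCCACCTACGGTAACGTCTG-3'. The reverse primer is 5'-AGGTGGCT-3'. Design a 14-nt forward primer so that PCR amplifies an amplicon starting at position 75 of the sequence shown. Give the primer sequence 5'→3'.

The reverse primer's reverse complement AGCCACCT matches the template at positions 128–135; the product starts at position 75.
The forward primer is identical to the top strand over positions 75–88: GCCCAGACTCTCAA.

5'-GCCCAGACTCTCAA-3'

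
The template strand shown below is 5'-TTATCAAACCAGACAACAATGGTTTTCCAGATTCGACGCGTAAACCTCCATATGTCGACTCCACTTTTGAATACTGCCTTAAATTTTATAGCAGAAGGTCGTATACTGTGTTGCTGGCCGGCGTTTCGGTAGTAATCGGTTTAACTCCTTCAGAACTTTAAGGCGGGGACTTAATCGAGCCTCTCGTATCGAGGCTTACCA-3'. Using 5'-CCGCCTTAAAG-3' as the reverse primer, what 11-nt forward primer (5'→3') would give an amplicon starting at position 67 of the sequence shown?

The reverse primer's reverse complement CTTTAAGGCGG matches the template at positions 156–166; the product starts at position 67.
The forward primer is identical to the top strand over positions 67–77: TTGAATACTGC.

5'-TTGAATACTGC-3'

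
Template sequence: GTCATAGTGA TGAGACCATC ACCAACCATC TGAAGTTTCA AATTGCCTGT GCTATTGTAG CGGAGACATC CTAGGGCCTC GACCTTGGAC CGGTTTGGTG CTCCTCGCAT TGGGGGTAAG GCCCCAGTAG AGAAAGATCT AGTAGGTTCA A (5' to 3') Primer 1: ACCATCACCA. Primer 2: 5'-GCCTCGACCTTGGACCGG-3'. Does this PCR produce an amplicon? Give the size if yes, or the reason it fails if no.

Primer 1 (ACCATCACCA) matches the top strand at positions 15–24 (3' end points downstream).
Primer 2 (GCCTCGACCTTGGACCGG) also matches the top strand directly, at positions 76–93 — its reverse complement CCGGTCCAAGGTCGAGGC is not present.
Both primers anneal to the bottom strand with 3' ends pointing the same way, so neither can prime synthesis back toward the other.

No product — both primers anneal to the same strand and extend in the same direction.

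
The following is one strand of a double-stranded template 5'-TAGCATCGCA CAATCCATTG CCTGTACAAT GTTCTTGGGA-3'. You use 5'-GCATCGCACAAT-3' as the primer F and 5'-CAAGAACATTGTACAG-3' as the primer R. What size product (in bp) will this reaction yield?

35 bp

Scanning the template, GCATCGCACAAT occurs at positions 3–14; this primer anneals to the bottom strand there with its 3' end pointing downstream.
The reverse primer's reverse complement is CTGTACAATGTTCTTG, which matches the template at positions 22–37.
Product length = (reverse-primer end) − (forward-primer start) + 1 = 37 − 3 + 1 = 35 bp.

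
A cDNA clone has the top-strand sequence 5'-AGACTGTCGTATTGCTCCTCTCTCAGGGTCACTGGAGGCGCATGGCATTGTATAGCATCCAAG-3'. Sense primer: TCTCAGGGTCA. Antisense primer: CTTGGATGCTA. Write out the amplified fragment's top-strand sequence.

5'-TCTCAGGGTCACTGGAGGCGCATGGCATTGTATAGCATCCAAG-3'

The forward primer matches the template at positions 21–31.
Taking the reverse complement of CTTGGATGCTA gives TAGCATCCAAG, found at positions 53–63 on the template; the primer anneals here to the top strand with its 3' end pointing upstream.
The product is the template from position 21 through 63 (43 bp).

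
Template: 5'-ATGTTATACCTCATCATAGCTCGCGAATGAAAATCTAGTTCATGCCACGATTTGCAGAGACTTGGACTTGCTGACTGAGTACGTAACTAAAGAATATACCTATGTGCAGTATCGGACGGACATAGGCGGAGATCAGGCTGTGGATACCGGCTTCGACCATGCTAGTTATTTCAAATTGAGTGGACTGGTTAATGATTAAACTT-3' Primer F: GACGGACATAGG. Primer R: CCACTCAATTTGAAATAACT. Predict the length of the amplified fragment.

69 bp

The forward primer matches the template at positions 115–126.
Reverse complement of the reverse primer: AGTTATTTCAAATTGAGTGG. This occurs on the top strand at positions 164–183.
Product length = (reverse-primer end) − (forward-primer start) + 1 = 183 − 115 + 1 = 69 bp.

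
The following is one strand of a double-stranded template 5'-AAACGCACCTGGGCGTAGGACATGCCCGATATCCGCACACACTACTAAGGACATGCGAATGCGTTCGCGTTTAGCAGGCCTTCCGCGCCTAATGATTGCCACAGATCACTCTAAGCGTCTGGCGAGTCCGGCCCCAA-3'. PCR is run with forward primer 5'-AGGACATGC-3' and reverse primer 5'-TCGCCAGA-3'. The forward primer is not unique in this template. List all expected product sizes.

109 bp, 78 bp

The forward primer AGGACATGC matches the top strand at positions 17–25, 48–56.
The reverse primer's reverse complement is TCTGGCGA, matching at positions 118–125.
Each forward site pairs with the reverse site to give a product ending at position 125: sizes 109, 78 bp.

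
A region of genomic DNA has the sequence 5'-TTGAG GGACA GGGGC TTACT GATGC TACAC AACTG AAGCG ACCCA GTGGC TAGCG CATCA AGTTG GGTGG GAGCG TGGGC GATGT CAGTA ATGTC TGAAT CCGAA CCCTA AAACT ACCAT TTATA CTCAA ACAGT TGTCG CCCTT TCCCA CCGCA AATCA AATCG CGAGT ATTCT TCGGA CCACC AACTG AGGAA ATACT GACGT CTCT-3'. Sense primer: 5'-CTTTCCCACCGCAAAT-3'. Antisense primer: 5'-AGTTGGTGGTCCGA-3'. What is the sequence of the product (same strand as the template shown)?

Scanning the template, CTTTCCCACCGCAAAT occurs at positions 143–158; this primer anneals to the bottom strand there with its 3' end pointing downstream.
Reverse complement of the reverse primer: TCGGACCACCAACT. This occurs on the top strand at positions 176–189.
The product is the template from position 143 through 189 (47 bp).

5'-CTTTCCCACCGCAAATCAAATCGCGAGTATTCTTCGGACCACCAACT-3'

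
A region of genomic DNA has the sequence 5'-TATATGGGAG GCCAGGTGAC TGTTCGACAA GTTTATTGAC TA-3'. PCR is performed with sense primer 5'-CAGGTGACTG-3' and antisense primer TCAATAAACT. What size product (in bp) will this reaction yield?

Scanning the template, CAGGTGACTG occurs at positions 13–22; this primer anneals to the bottom strand there with its 3' end pointing downstream.
Reverse complement of the reverse primer: AGTTTATTGA. This occurs on the top strand at positions 30–39.
Amplicon spans positions 13–39: 27 bp.

27 bp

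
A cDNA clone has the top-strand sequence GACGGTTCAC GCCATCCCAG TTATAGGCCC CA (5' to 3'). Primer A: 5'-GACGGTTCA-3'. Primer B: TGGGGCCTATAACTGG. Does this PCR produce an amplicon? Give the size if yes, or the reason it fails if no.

Primer A (GACGGTTCA) matches the top strand at positions 1–9; it acts as a forward primer.
Primer B's reverse complement is CCAGTTATAGGCCCCA, matching the top strand at positions 17–32; it acts as a reverse primer.
The 3' ends face each other across positions 1–32, giving a 32 bp product.

Yes — a 32 bp product.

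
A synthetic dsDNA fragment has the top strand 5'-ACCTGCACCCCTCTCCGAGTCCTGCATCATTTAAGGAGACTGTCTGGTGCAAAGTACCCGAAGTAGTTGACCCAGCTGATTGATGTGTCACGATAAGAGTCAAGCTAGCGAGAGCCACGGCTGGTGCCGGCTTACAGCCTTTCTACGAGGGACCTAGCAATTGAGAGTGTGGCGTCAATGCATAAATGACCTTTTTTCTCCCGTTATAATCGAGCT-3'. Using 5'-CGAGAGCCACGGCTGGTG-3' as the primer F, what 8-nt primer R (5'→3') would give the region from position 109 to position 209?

The product's 3' end on the top strand is position 209.
The reverse primer anneals to the top strand over positions 202–209, i.e. to CGTTATAA.
Its sequence written 5'→3' is the reverse complement: TTATAACG.

5'-TTATAACG-3'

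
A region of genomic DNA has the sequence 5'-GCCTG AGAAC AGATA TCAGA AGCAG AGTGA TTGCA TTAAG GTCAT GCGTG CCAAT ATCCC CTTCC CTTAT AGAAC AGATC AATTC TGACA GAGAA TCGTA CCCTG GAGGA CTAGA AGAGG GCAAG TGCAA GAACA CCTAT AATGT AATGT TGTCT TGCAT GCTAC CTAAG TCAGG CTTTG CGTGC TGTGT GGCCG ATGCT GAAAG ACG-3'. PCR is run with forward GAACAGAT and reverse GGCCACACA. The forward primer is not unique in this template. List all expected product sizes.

The forward primer GAACAGAT matches the top strand at positions 7–14, 72–79.
The reverse primer's reverse complement is TGTGTGGCC, matching at positions 186–194.
Each forward site pairs with the reverse site to give a product ending at position 194: sizes 188, 123 bp.

188 bp, 123 bp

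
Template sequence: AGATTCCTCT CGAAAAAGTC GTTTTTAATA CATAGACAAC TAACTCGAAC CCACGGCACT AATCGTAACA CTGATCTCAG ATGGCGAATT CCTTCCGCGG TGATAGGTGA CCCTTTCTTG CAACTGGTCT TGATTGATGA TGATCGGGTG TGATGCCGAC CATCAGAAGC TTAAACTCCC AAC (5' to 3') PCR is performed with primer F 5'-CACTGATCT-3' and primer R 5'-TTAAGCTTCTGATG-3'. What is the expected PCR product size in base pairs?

Scanning the template, CACTGATCT occurs at positions 69–77; this primer anneals to the bottom strand there with its 3' end pointing downstream.
The reverse primer's reverse complement is CATCAGAAGCTTAA, which matches the template at positions 161–174.
Amplicon spans positions 69–174: 106 bp.

106 bp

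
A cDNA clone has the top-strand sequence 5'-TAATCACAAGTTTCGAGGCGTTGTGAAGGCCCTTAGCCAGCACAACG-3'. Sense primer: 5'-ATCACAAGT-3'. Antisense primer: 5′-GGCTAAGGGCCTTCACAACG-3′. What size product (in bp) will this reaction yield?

Forward primer ATCACAAGT is found on the top strand at positions 3–11.
The reverse primer's reverse complement is CGTTGTGAAGGCCCTTAGCC, which matches the template at positions 19–38.
Product length = (reverse-primer end) − (forward-primer start) + 1 = 38 − 3 + 1 = 36 bp.

36 bp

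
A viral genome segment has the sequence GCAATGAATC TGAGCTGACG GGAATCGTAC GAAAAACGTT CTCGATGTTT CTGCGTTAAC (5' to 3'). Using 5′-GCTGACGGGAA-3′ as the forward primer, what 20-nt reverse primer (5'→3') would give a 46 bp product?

The forward primer binds at positions 14–24, so a 46 bp product ends at position 14 + 46 − 1 = 59.
The reverse primer anneals to the top strand over positions 40–59, i.e. to TCTCGATGTTTCTGCGTTAA.
Its sequence written 5'→3' is the reverse complement: TTAACGCAGAAACATCGAGA.

5'-TTAACGCAGAAACATCGAGA-3'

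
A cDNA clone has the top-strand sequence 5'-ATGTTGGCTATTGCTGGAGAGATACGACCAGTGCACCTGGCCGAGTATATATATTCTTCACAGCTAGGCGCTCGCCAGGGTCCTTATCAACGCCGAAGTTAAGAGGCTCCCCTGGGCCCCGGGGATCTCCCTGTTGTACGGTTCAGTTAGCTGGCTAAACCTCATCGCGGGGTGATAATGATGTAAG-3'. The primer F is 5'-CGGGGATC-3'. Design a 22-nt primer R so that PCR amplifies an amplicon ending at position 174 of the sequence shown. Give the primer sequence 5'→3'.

5'-CACCCCGCGATGAGGTTTAGCC-3'

The forward primer binds at positions 120–127; the product's 3' end on the top strand is position 174.
The reverse primer anneals to the top strand over positions 153–174, i.e. to GGCTAAACCTCATCGCGGGGTG.
Its sequence written 5'→3' is the reverse complement: CACCCCGCGATGAGGTTTAGCC.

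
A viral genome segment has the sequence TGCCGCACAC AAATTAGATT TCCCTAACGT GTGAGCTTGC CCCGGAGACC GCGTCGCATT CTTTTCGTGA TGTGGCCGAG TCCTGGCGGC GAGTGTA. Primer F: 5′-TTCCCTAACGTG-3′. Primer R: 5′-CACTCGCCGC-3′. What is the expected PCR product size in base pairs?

The forward primer matches the template at positions 20–31.
Taking the reverse complement of CACTCGCCGC gives GCGGCGAGTG, found at positions 86–95 on the template; the primer anneals here to the top strand with its 3' end pointing upstream.
The product runs from position 20 to position 95, so its length is 95 − 20 + 1 = 76 bp.

76 bp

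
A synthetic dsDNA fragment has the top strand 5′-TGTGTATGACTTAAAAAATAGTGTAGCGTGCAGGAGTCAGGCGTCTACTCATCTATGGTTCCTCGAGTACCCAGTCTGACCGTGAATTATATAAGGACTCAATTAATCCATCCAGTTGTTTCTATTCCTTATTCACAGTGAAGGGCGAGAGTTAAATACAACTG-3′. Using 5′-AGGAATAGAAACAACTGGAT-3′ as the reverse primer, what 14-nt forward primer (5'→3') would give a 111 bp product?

5'-TAGTGTAGCGTGCA-3'

The reverse primer's reverse complement ATCCAGTTGTTTCTATTCCT matches the template at positions 110–129, so the product ends at position 129.
A 111 bp product then starts at position 129 − 111 + 1 = 19.
The forward primer is identical to the top strand there: TAGTGTAGCGTGCA.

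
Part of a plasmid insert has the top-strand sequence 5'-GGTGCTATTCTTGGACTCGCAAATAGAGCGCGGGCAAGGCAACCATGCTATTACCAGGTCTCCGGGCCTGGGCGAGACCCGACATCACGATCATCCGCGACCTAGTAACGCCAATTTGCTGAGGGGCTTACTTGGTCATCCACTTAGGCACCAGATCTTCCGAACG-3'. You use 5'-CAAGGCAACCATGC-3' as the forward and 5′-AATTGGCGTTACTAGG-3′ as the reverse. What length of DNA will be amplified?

82 bp

Forward primer CAAGGCAACCATGC is found on the top strand at positions 35–48.
Reverse complement of the reverse primer: CCTAGTAACGCCAATT. This occurs on the top strand at positions 101–116.
Product length = (reverse-primer end) − (forward-primer start) + 1 = 116 − 35 + 1 = 82 bp.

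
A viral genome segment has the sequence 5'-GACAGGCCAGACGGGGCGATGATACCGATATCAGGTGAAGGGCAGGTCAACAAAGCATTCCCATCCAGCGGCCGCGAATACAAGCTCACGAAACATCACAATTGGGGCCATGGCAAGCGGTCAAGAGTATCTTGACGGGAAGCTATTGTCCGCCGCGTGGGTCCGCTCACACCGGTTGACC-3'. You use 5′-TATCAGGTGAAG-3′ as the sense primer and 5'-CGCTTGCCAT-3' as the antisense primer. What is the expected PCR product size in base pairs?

91 bp

Scanning the template, TATCAGGTGAAG occurs at positions 29–40; this primer anneals to the bottom strand there with its 3' end pointing downstream.
The reverse primer's reverse complement is ATGGCAAGCG, which matches the template at positions 110–119.
Product length = (reverse-primer end) − (forward-primer start) + 1 = 119 − 29 + 1 = 91 bp.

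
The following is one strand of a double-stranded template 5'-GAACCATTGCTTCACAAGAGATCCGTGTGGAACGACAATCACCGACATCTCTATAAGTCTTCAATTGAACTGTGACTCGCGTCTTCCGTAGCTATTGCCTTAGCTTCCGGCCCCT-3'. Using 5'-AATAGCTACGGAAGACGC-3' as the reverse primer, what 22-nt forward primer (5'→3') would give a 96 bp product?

The reverse primer's reverse complement GCGTCTTCCGTAGCTATT matches the template at positions 79–96, so the product ends at position 96.
A 96 bp product then starts at position 96 − 96 + 1 = 1.
The forward primer is identical to the top strand there: GAACCATTGCTTCACAAGAGAT.

5'-GAACCATTGCTTCACAAGAGAT-3'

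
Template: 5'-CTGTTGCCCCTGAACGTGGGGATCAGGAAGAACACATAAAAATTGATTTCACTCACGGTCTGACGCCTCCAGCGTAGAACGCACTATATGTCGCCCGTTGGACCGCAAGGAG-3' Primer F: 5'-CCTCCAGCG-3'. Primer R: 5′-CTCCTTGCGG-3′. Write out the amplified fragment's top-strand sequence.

5'-CCTCCAGCGTAGAACGCACTATATGTCGCCCGTTGGACCGCAAGGAG-3'

Scanning the template, CCTCCAGCG occurs at positions 66–74; this primer anneals to the bottom strand there with its 3' end pointing downstream.
Reverse complement of the reverse primer: CCGCAAGGAG. This occurs on the top strand at positions 103–112.
The product is the template from position 66 through 112 (47 bp).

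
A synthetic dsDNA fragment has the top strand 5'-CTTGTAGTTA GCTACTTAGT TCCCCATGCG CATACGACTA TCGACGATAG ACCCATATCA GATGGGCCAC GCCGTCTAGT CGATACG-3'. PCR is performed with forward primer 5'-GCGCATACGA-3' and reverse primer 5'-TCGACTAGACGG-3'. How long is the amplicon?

56 bp

Forward primer GCGCATACGA is found on the top strand at positions 28–37.
Taking the reverse complement of TCGACTAGACGG gives CCGTCTAGTCGA, found at positions 72–83 on the template; the primer anneals here to the top strand with its 3' end pointing upstream.
Amplicon spans positions 28–83: 56 bp.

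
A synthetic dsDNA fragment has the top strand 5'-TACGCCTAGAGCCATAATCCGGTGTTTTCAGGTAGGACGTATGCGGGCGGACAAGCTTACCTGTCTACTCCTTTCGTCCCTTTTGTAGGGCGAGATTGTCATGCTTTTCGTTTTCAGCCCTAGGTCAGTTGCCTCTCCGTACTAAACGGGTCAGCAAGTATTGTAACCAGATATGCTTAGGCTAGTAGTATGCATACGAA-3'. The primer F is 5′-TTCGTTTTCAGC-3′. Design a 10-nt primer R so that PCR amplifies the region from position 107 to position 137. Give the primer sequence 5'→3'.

The product's 3' end on the top strand is position 137.
The reverse primer anneals to the top strand over positions 128–137, i.e. to GTTGCCTCTC.
Its sequence written 5'→3' is the reverse complement: GAGAGGCAAC.

5'-GAGAGGCAAC-3'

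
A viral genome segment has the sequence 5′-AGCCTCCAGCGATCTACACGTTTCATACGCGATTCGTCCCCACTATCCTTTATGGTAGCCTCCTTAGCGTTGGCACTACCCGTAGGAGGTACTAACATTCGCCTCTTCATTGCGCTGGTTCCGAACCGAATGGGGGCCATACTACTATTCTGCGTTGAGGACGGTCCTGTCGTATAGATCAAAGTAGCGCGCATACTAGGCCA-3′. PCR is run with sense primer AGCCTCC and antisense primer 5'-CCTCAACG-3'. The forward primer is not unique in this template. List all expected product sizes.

160 bp, 104 bp

The forward primer AGCCTCC matches the top strand at positions 1–7, 57–63.
The reverse primer's reverse complement is CGTTGAGG, matching at positions 153–160.
Each forward site pairs with the reverse site to give a product ending at position 160: sizes 160, 104 bp.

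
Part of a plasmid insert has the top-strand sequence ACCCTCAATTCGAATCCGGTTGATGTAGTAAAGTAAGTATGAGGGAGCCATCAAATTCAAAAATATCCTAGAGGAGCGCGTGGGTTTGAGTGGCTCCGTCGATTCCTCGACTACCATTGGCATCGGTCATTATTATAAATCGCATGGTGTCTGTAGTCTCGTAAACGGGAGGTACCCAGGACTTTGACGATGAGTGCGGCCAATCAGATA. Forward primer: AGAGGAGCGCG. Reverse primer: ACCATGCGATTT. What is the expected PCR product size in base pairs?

Forward primer AGAGGAGCGCG is found on the top strand at positions 70–80.
Reverse complement of the reverse primer: AAATCGCATGGT. This occurs on the top strand at positions 137–148.
Product length = (reverse-primer end) − (forward-primer start) + 1 = 148 − 70 + 1 = 79 bp.

79 bp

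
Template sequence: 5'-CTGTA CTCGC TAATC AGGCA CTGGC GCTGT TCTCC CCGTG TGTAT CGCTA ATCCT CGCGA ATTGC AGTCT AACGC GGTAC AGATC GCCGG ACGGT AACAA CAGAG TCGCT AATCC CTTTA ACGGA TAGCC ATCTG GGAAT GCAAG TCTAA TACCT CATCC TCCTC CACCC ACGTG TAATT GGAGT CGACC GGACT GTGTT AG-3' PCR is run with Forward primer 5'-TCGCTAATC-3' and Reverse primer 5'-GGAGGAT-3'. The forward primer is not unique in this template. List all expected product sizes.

157 bp, 119 bp, 58 bp

The forward primer TCGCTAATC matches the top strand at positions 7–15, 45–53, 106–114.
The reverse primer's reverse complement is ATCCTCC, matching at positions 157–163.
Each forward site pairs with the reverse site to give a product ending at position 163: sizes 157, 119, 58 bp.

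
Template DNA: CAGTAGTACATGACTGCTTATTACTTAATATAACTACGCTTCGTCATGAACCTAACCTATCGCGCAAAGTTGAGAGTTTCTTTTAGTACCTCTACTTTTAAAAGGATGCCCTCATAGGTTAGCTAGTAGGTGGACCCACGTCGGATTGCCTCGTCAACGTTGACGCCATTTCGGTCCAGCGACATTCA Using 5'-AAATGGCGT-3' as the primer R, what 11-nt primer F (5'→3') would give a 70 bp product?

5'-AAGGATGCCCT-3'

The reverse primer's reverse complement ACGCCATTT matches the template at positions 163–171, so the product ends at position 171.
A 70 bp product then starts at position 171 − 70 + 1 = 102.
The forward primer is identical to the top strand there: AAGGATGCCCT.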